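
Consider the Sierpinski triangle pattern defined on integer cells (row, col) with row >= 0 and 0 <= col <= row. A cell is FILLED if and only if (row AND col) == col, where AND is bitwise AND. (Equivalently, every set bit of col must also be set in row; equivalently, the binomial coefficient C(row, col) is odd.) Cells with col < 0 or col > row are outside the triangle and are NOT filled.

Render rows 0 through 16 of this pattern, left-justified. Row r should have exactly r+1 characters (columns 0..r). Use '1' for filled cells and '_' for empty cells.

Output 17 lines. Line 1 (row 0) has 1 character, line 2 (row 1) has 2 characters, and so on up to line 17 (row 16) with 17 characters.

Answer: 1
11
1_1
1111
1___1
11__11
1_1_1_1
11111111
1_______1
11______11
1_1_____1_1
1111____1111
1___1___1___1
11__11__11__11
1_1_1_1_1_1_1_1
1111111111111111
1_______________1

Derivation:
r0=0: 1
r1=1: 11
r2=10: 1_1
r3=11: 1111
r4=100: 1___1
r5=101: 11__11
r6=110: 1_1_1_1
r7=111: 11111111
r8=1000: 1_______1
r9=1001: 11______11
r10=1010: 1_1_____1_1
r11=1011: 1111____1111
r12=1100: 1___1___1___1
r13=1101: 11__11__11__11
r14=1110: 1_1_1_1_1_1_1_1
r15=1111: 1111111111111111
r16=10000: 1_______________1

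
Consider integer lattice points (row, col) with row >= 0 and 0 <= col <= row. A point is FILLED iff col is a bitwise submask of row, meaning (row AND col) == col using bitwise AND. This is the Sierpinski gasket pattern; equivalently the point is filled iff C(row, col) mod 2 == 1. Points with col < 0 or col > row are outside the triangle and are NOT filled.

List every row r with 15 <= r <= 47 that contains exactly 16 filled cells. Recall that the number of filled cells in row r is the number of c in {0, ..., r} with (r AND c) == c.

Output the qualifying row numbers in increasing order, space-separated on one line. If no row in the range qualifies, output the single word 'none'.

Answer: 15 23 27 29 30 39 43 45 46

Derivation:
Row r has 2^popcount(r) filled cells, so we need popcount(r) = log2(16) = 4.
Scan r = 15..47 and keep those with exactly 4 one-bits:
r=15=1111 popcount=4 -> KEEP
r=16=10000 popcount=1 -> skip
r=17=10001 popcount=2 -> skip
r=18=10010 popcount=2 -> skip
r=19=10011 popcount=3 -> skip
r=20=10100 popcount=2 -> skip
r=21=10101 popcount=3 -> skip
r=22=10110 popcount=3 -> skip
r=23=10111 popcount=4 -> KEEP
r=24=11000 popcount=2 -> skip
r=25=11001 popcount=3 -> skip
r=26=11010 popcount=3 -> skip
r=27=11011 popcount=4 -> KEEP
r=28=11100 popcount=3 -> skip
r=29=11101 popcount=4 -> KEEP
r=30=11110 popcount=4 -> KEEP
r=31=11111 popcount=5 -> skip
r=32=100000 popcount=1 -> skip
r=33=100001 popcount=2 -> skip
r=34=100010 popcount=2 -> skip
r=35=100011 popcount=3 -> skip
r=36=100100 popcount=2 -> skip
r=37=100101 popcount=3 -> skip
r=38=100110 popcount=3 -> skip
r=39=100111 popcount=4 -> KEEP
r=40=101000 popcount=2 -> skip
r=41=101001 popcount=3 -> skip
r=42=101010 popcount=3 -> skip
r=43=101011 popcount=4 -> KEEP
r=44=101100 popcount=3 -> skip
r=45=101101 popcount=4 -> KEEP
r=46=101110 popcount=4 -> KEEP
r=47=101111 popcount=5 -> skip
Kept rows: 15 23 27 29 30 39 43 45 46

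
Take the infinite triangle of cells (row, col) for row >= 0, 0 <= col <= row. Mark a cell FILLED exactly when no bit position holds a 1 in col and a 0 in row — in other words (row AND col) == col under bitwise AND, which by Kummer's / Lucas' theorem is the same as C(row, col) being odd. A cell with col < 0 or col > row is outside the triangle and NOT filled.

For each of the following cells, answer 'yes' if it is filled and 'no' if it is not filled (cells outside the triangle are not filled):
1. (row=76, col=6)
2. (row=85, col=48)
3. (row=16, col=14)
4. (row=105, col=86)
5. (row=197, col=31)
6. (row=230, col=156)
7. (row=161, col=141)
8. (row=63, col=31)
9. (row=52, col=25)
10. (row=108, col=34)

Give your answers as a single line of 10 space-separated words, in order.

(76,6): row=0b1001100, col=0b110, row AND col = 0b100 = 4; 4 != 6 -> empty
(85,48): row=0b1010101, col=0b110000, row AND col = 0b10000 = 16; 16 != 48 -> empty
(16,14): row=0b10000, col=0b1110, row AND col = 0b0 = 0; 0 != 14 -> empty
(105,86): row=0b1101001, col=0b1010110, row AND col = 0b1000000 = 64; 64 != 86 -> empty
(197,31): row=0b11000101, col=0b11111, row AND col = 0b101 = 5; 5 != 31 -> empty
(230,156): row=0b11100110, col=0b10011100, row AND col = 0b10000100 = 132; 132 != 156 -> empty
(161,141): row=0b10100001, col=0b10001101, row AND col = 0b10000001 = 129; 129 != 141 -> empty
(63,31): row=0b111111, col=0b11111, row AND col = 0b11111 = 31; 31 == 31 -> filled
(52,25): row=0b110100, col=0b11001, row AND col = 0b10000 = 16; 16 != 25 -> empty
(108,34): row=0b1101100, col=0b100010, row AND col = 0b100000 = 32; 32 != 34 -> empty

Answer: no no no no no no no yes no no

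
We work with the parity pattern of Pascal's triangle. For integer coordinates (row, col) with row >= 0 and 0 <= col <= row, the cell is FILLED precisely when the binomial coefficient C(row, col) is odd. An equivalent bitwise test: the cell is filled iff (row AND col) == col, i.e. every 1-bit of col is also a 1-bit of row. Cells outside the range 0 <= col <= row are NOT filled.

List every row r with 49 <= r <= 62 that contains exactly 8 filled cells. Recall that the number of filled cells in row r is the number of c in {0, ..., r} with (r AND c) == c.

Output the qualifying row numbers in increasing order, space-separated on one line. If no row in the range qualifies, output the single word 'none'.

Answer: 49 50 52 56

Derivation:
Row r has 2^popcount(r) filled cells, so we need popcount(r) = log2(8) = 3.
Scan r = 49..62 and keep those with exactly 3 one-bits:
r=49=110001 popcount=3 -> KEEP
r=50=110010 popcount=3 -> KEEP
r=51=110011 popcount=4 -> skip
r=52=110100 popcount=3 -> KEEP
r=53=110101 popcount=4 -> skip
r=54=110110 popcount=4 -> skip
r=55=110111 popcount=5 -> skip
r=56=111000 popcount=3 -> KEEP
r=57=111001 popcount=4 -> skip
r=58=111010 popcount=4 -> skip
r=59=111011 popcount=5 -> skip
r=60=111100 popcount=4 -> skip
r=61=111101 popcount=5 -> skip
r=62=111110 popcount=5 -> skip
Kept rows: 49 50 52 56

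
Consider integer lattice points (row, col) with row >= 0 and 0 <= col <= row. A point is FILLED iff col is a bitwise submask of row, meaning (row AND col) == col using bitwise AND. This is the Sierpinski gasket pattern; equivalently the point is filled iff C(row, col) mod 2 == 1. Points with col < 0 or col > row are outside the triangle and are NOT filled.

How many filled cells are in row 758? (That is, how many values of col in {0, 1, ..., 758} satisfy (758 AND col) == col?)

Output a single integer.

Answer: 128

Derivation:
758 in binary = 1011110110
popcount(758) = number of 1-bits in 1011110110 = 7
A col c satisfies (758 AND c) == c iff every set bit of c is also set in 758; each of the 7 set bits of 758 can independently be on or off in c.
count = 2^7 = 128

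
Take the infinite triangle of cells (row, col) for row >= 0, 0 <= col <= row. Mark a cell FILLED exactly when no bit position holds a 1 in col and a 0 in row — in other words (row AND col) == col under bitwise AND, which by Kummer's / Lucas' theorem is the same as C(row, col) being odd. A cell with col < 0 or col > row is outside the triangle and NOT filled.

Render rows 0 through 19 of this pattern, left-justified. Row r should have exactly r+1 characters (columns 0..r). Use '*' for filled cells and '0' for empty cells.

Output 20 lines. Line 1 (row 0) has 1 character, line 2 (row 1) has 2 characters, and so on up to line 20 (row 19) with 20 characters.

r0=0: *
r1=1: **
r2=10: *0*
r3=11: ****
r4=100: *000*
r5=101: **00**
r6=110: *0*0*0*
r7=111: ********
r8=1000: *0000000*
r9=1001: **000000**
r10=1010: *0*00000*0*
r11=1011: ****0000****
r12=1100: *000*000*000*
r13=1101: **00**00**00**
r14=1110: *0*0*0*0*0*0*0*
r15=1111: ****************
r16=10000: *000000000000000*
r17=10001: **00000000000000**
r18=10010: *0*0000000000000*0*
r19=10011: ****000000000000****

Answer: *
**
*0*
****
*000*
**00**
*0*0*0*
********
*0000000*
**000000**
*0*00000*0*
****0000****
*000*000*000*
**00**00**00**
*0*0*0*0*0*0*0*
****************
*000000000000000*
**00000000000000**
*0*0000000000000*0*
****000000000000****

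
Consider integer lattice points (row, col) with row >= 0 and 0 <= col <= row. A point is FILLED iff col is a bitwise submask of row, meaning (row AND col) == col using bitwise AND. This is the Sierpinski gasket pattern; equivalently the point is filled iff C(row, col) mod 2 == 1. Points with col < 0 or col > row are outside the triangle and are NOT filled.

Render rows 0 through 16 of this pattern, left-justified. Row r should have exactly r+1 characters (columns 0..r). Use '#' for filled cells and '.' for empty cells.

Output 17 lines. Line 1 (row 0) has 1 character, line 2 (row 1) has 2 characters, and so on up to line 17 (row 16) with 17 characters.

Answer: #
##
#.#
####
#...#
##..##
#.#.#.#
########
#.......#
##......##
#.#.....#.#
####....####
#...#...#...#
##..##..##..##
#.#.#.#.#.#.#.#
################
#...............#

Derivation:
r0=0: #
r1=1: ##
r2=10: #.#
r3=11: ####
r4=100: #...#
r5=101: ##..##
r6=110: #.#.#.#
r7=111: ########
r8=1000: #.......#
r9=1001: ##......##
r10=1010: #.#.....#.#
r11=1011: ####....####
r12=1100: #...#...#...#
r13=1101: ##..##..##..##
r14=1110: #.#.#.#.#.#.#.#
r15=1111: ################
r16=10000: #...............#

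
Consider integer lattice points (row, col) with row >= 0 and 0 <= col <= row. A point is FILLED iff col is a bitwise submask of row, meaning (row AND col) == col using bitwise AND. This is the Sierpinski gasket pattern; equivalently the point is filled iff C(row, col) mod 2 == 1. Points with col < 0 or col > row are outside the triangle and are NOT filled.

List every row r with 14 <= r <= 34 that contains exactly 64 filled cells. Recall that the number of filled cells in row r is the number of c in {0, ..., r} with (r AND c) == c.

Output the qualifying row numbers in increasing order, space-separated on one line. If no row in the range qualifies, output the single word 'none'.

Answer: none

Derivation:
Row r has 2^popcount(r) filled cells, so we need popcount(r) = log2(64) = 6.
Scan r = 14..34 and keep those with exactly 6 one-bits:
r=14=1110 popcount=3 -> skip
r=15=1111 popcount=4 -> skip
r=16=10000 popcount=1 -> skip
r=17=10001 popcount=2 -> skip
r=18=10010 popcount=2 -> skip
r=19=10011 popcount=3 -> skip
r=20=10100 popcount=2 -> skip
r=21=10101 popcount=3 -> skip
r=22=10110 popcount=3 -> skip
r=23=10111 popcount=4 -> skip
r=24=11000 popcount=2 -> skip
r=25=11001 popcount=3 -> skip
r=26=11010 popcount=3 -> skip
r=27=11011 popcount=4 -> skip
r=28=11100 popcount=3 -> skip
r=29=11101 popcount=4 -> skip
r=30=11110 popcount=4 -> skip
r=31=11111 popcount=5 -> skip
r=32=100000 popcount=1 -> skip
r=33=100001 popcount=2 -> skip
r=34=100010 popcount=2 -> skip
Kept rows: none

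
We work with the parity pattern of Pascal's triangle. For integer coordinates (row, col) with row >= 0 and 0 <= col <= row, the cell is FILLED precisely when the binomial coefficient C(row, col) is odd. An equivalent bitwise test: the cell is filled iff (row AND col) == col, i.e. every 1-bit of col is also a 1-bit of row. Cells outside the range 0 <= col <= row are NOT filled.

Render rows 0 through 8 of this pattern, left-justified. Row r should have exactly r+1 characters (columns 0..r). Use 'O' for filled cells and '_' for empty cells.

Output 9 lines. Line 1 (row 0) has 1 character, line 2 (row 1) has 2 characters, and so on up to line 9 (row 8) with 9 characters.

r0=0: O
r1=1: OO
r2=10: O_O
r3=11: OOOO
r4=100: O___O
r5=101: OO__OO
r6=110: O_O_O_O
r7=111: OOOOOOOO
r8=1000: O_______O

Answer: O
OO
O_O
OOOO
O___O
OO__OO
O_O_O_O
OOOOOOOO
O_______O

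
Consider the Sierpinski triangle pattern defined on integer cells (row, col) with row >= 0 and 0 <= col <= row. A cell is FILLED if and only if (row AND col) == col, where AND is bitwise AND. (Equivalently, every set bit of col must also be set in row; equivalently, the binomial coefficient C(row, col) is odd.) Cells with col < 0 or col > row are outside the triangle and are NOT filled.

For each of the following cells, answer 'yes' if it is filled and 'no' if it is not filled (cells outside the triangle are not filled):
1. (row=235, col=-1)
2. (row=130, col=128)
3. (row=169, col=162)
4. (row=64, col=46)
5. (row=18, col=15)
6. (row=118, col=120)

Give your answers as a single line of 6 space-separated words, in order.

Answer: no yes no no no no

Derivation:
(235,-1): col outside [0, 235] -> not filled
(130,128): row=0b10000010, col=0b10000000, row AND col = 0b10000000 = 128; 128 == 128 -> filled
(169,162): row=0b10101001, col=0b10100010, row AND col = 0b10100000 = 160; 160 != 162 -> empty
(64,46): row=0b1000000, col=0b101110, row AND col = 0b0 = 0; 0 != 46 -> empty
(18,15): row=0b10010, col=0b1111, row AND col = 0b10 = 2; 2 != 15 -> empty
(118,120): col outside [0, 118] -> not filled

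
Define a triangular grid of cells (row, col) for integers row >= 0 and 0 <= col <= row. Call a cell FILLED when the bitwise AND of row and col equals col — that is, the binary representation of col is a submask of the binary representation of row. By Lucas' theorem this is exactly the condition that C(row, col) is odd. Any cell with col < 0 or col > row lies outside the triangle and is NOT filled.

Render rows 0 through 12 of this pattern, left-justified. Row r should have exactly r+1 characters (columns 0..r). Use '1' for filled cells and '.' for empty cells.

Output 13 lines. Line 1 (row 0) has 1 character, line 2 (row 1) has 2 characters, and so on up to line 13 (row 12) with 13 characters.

Answer: 1
11
1.1
1111
1...1
11..11
1.1.1.1
11111111
1.......1
11......11
1.1.....1.1
1111....1111
1...1...1...1

Derivation:
r0=0: 1
r1=1: 11
r2=10: 1.1
r3=11: 1111
r4=100: 1...1
r5=101: 11..11
r6=110: 1.1.1.1
r7=111: 11111111
r8=1000: 1.......1
r9=1001: 11......11
r10=1010: 1.1.....1.1
r11=1011: 1111....1111
r12=1100: 1...1...1...1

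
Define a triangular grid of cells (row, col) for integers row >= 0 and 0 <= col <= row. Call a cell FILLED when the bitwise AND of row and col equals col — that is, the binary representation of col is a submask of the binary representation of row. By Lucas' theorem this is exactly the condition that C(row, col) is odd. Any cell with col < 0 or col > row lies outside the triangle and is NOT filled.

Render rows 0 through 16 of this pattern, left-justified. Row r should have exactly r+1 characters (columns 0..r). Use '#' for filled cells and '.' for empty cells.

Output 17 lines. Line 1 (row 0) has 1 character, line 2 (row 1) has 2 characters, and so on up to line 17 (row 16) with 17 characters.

r0=0: #
r1=1: ##
r2=10: #.#
r3=11: ####
r4=100: #...#
r5=101: ##..##
r6=110: #.#.#.#
r7=111: ########
r8=1000: #.......#
r9=1001: ##......##
r10=1010: #.#.....#.#
r11=1011: ####....####
r12=1100: #...#...#...#
r13=1101: ##..##..##..##
r14=1110: #.#.#.#.#.#.#.#
r15=1111: ################
r16=10000: #...............#

Answer: #
##
#.#
####
#...#
##..##
#.#.#.#
########
#.......#
##......##
#.#.....#.#
####....####
#...#...#...#
##..##..##..##
#.#.#.#.#.#.#.#
################
#...............#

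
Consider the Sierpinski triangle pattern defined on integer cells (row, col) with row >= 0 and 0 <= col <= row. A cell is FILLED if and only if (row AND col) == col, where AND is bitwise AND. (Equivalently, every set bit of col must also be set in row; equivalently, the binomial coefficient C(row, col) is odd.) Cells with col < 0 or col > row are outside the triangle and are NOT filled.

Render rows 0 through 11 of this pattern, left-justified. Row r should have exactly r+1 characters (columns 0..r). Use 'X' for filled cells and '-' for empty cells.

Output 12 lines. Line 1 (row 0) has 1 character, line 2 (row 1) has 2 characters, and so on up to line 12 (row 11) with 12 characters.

Answer: X
XX
X-X
XXXX
X---X
XX--XX
X-X-X-X
XXXXXXXX
X-------X
XX------XX
X-X-----X-X
XXXX----XXXX

Derivation:
r0=0: X
r1=1: XX
r2=10: X-X
r3=11: XXXX
r4=100: X---X
r5=101: XX--XX
r6=110: X-X-X-X
r7=111: XXXXXXXX
r8=1000: X-------X
r9=1001: XX------XX
r10=1010: X-X-----X-X
r11=1011: XXXX----XXXX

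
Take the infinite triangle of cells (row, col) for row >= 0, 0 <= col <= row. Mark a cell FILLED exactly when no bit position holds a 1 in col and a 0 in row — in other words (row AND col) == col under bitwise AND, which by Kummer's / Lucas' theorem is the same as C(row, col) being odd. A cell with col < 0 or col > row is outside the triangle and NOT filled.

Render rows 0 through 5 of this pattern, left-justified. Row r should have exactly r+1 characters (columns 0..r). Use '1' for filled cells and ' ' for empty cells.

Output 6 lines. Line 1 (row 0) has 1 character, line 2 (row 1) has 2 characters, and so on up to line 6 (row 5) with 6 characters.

Answer: 1
11
1 1
1111
1   1
11  11

Derivation:
r0=0: 1
r1=1: 11
r2=10: 1 1
r3=11: 1111
r4=100: 1   1
r5=101: 11  11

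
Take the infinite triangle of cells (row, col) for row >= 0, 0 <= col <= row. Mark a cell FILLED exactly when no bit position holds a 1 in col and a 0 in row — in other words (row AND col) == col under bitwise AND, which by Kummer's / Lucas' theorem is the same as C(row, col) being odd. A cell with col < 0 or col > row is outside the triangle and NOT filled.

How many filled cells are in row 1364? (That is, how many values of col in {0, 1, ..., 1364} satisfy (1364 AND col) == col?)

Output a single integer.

1364 in binary = 10101010100
popcount(1364) = number of 1-bits in 10101010100 = 5
A col c satisfies (1364 AND c) == c iff every set bit of c is also set in 1364; each of the 5 set bits of 1364 can independently be on or off in c.
count = 2^5 = 32

Answer: 32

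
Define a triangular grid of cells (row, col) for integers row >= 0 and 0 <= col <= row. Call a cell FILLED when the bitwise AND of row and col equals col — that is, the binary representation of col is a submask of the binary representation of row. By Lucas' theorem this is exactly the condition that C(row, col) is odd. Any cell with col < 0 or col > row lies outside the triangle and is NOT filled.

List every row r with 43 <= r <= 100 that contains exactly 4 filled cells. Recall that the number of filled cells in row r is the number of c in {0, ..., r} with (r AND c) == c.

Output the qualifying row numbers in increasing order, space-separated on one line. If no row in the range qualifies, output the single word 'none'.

Answer: 48 65 66 68 72 80 96

Derivation:
Row r has 2^popcount(r) filled cells, so we need popcount(r) = log2(4) = 2.
Scan r = 43..100 and keep those with exactly 2 one-bits:
r=43=101011 popcount=4 -> skip
r=44=101100 popcount=3 -> skip
r=45=101101 popcount=4 -> skip
r=46=101110 popcount=4 -> skip
r=47=101111 popcount=5 -> skip
r=48=110000 popcount=2 -> KEEP
r=49=110001 popcount=3 -> skip
r=50=110010 popcount=3 -> skip
r=51=110011 popcount=4 -> skip
r=52=110100 popcount=3 -> skip
r=53=110101 popcount=4 -> skip
r=54=110110 popcount=4 -> skip
r=55=110111 popcount=5 -> skip
r=56=111000 popcount=3 -> skip
r=57=111001 popcount=4 -> skip
r=58=111010 popcount=4 -> skip
r=59=111011 popcount=5 -> skip
r=60=111100 popcount=4 -> skip
r=61=111101 popcount=5 -> skip
r=62=111110 popcount=5 -> skip
r=63=111111 popcount=6 -> skip
r=64=1000000 popcount=1 -> skip
r=65=1000001 popcount=2 -> KEEP
r=66=1000010 popcount=2 -> KEEP
r=67=1000011 popcount=3 -> skip
r=68=1000100 popcount=2 -> KEEP
r=69=1000101 popcount=3 -> skip
r=70=1000110 popcount=3 -> skip
r=71=1000111 popcount=4 -> skip
r=72=1001000 popcount=2 -> KEEP
r=73=1001001 popcount=3 -> skip
r=74=1001010 popcount=3 -> skip
r=75=1001011 popcount=4 -> skip
r=76=1001100 popcount=3 -> skip
r=77=1001101 popcount=4 -> skip
r=78=1001110 popcount=4 -> skip
r=79=1001111 popcount=5 -> skip
r=80=1010000 popcount=2 -> KEEP
r=81=1010001 popcount=3 -> skip
r=82=1010010 popcount=3 -> skip
r=83=1010011 popcount=4 -> skip
r=84=1010100 popcount=3 -> skip
r=85=1010101 popcount=4 -> skip
r=86=1010110 popcount=4 -> skip
r=87=1010111 popcount=5 -> skip
r=88=1011000 popcount=3 -> skip
r=89=1011001 popcount=4 -> skip
r=90=1011010 popcount=4 -> skip
r=91=1011011 popcount=5 -> skip
r=92=1011100 popcount=4 -> skip
r=93=1011101 popcount=5 -> skip
r=94=1011110 popcount=5 -> skip
r=95=1011111 popcount=6 -> skip
r=96=1100000 popcount=2 -> KEEP
r=97=1100001 popcount=3 -> skip
r=98=1100010 popcount=3 -> skip
r=99=1100011 popcount=4 -> skip
r=100=1100100 popcount=3 -> skip
Kept rows: 48 65 66 68 72 80 96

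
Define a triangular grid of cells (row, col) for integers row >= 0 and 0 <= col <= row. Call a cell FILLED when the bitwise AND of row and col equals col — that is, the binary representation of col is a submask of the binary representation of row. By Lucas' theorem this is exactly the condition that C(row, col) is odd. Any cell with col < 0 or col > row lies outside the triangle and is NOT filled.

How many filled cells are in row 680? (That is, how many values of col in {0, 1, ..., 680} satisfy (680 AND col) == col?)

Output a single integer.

680 in binary = 1010101000
popcount(680) = number of 1-bits in 1010101000 = 4
A col c satisfies (680 AND c) == c iff every set bit of c is also set in 680; each of the 4 set bits of 680 can independently be on or off in c.
count = 2^4 = 16

Answer: 16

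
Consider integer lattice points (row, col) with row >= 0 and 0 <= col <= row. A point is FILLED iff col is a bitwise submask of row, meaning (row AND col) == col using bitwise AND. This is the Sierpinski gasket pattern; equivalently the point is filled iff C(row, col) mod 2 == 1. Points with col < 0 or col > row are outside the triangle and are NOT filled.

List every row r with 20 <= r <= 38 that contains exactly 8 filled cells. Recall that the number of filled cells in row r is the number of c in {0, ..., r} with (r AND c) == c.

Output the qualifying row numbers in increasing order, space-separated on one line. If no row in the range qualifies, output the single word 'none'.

Answer: 21 22 25 26 28 35 37 38

Derivation:
Row r has 2^popcount(r) filled cells, so we need popcount(r) = log2(8) = 3.
Scan r = 20..38 and keep those with exactly 3 one-bits:
r=20=10100 popcount=2 -> skip
r=21=10101 popcount=3 -> KEEP
r=22=10110 popcount=3 -> KEEP
r=23=10111 popcount=4 -> skip
r=24=11000 popcount=2 -> skip
r=25=11001 popcount=3 -> KEEP
r=26=11010 popcount=3 -> KEEP
r=27=11011 popcount=4 -> skip
r=28=11100 popcount=3 -> KEEP
r=29=11101 popcount=4 -> skip
r=30=11110 popcount=4 -> skip
r=31=11111 popcount=5 -> skip
r=32=100000 popcount=1 -> skip
r=33=100001 popcount=2 -> skip
r=34=100010 popcount=2 -> skip
r=35=100011 popcount=3 -> KEEP
r=36=100100 popcount=2 -> skip
r=37=100101 popcount=3 -> KEEP
r=38=100110 popcount=3 -> KEEP
Kept rows: 21 22 25 26 28 35 37 38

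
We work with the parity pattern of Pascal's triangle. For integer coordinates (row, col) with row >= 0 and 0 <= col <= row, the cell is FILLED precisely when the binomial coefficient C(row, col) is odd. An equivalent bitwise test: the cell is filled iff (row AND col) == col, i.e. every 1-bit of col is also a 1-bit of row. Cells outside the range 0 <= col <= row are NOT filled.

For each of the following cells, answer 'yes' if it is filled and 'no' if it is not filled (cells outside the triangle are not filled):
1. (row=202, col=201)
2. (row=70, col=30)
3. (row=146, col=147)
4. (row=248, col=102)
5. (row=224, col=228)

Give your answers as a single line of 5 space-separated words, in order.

(202,201): row=0b11001010, col=0b11001001, row AND col = 0b11001000 = 200; 200 != 201 -> empty
(70,30): row=0b1000110, col=0b11110, row AND col = 0b110 = 6; 6 != 30 -> empty
(146,147): col outside [0, 146] -> not filled
(248,102): row=0b11111000, col=0b1100110, row AND col = 0b1100000 = 96; 96 != 102 -> empty
(224,228): col outside [0, 224] -> not filled

Answer: no no no no no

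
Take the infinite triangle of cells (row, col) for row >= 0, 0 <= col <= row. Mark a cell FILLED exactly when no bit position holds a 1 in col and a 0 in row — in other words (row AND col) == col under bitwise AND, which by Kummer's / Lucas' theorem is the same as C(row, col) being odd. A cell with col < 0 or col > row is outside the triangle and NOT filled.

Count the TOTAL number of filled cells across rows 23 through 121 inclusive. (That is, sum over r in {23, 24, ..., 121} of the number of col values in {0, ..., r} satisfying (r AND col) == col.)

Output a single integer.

Answer: 1684

Derivation:
r23=10111 pc4: +16 =16
r24=11000 pc2: +4 =20
r25=11001 pc3: +8 =28
r26=11010 pc3: +8 =36
r27=11011 pc4: +16 =52
r28=11100 pc3: +8 =60
r29=11101 pc4: +16 =76
r30=11110 pc4: +16 =92
r31=11111 pc5: +32 =124
r32=100000 pc1: +2 =126
r33=100001 pc2: +4 =130
r34=100010 pc2: +4 =134
r35=100011 pc3: +8 =142
r36=100100 pc2: +4 =146
r37=100101 pc3: +8 =154
r38=100110 pc3: +8 =162
r39=100111 pc4: +16 =178
r40=101000 pc2: +4 =182
r41=101001 pc3: +8 =190
r42=101010 pc3: +8 =198
r43=101011 pc4: +16 =214
r44=101100 pc3: +8 =222
r45=101101 pc4: +16 =238
r46=101110 pc4: +16 =254
r47=101111 pc5: +32 =286
r48=110000 pc2: +4 =290
r49=110001 pc3: +8 =298
r50=110010 pc3: +8 =306
r51=110011 pc4: +16 =322
r52=110100 pc3: +8 =330
r53=110101 pc4: +16 =346
r54=110110 pc4: +16 =362
r55=110111 pc5: +32 =394
r56=111000 pc3: +8 =402
r57=111001 pc4: +16 =418
r58=111010 pc4: +16 =434
r59=111011 pc5: +32 =466
r60=111100 pc4: +16 =482
r61=111101 pc5: +32 =514
r62=111110 pc5: +32 =546
r63=111111 pc6: +64 =610
r64=1000000 pc1: +2 =612
r65=1000001 pc2: +4 =616
r66=1000010 pc2: +4 =620
r67=1000011 pc3: +8 =628
r68=1000100 pc2: +4 =632
r69=1000101 pc3: +8 =640
r70=1000110 pc3: +8 =648
r71=1000111 pc4: +16 =664
r72=1001000 pc2: +4 =668
r73=1001001 pc3: +8 =676
r74=1001010 pc3: +8 =684
r75=1001011 pc4: +16 =700
r76=1001100 pc3: +8 =708
r77=1001101 pc4: +16 =724
r78=1001110 pc4: +16 =740
r79=1001111 pc5: +32 =772
r80=1010000 pc2: +4 =776
r81=1010001 pc3: +8 =784
r82=1010010 pc3: +8 =792
r83=1010011 pc4: +16 =808
r84=1010100 pc3: +8 =816
r85=1010101 pc4: +16 =832
r86=1010110 pc4: +16 =848
r87=1010111 pc5: +32 =880
r88=1011000 pc3: +8 =888
r89=1011001 pc4: +16 =904
r90=1011010 pc4: +16 =920
r91=1011011 pc5: +32 =952
r92=1011100 pc4: +16 =968
r93=1011101 pc5: +32 =1000
r94=1011110 pc5: +32 =1032
r95=1011111 pc6: +64 =1096
r96=1100000 pc2: +4 =1100
r97=1100001 pc3: +8 =1108
r98=1100010 pc3: +8 =1116
r99=1100011 pc4: +16 =1132
r100=1100100 pc3: +8 =1140
r101=1100101 pc4: +16 =1156
r102=1100110 pc4: +16 =1172
r103=1100111 pc5: +32 =1204
r104=1101000 pc3: +8 =1212
r105=1101001 pc4: +16 =1228
r106=1101010 pc4: +16 =1244
r107=1101011 pc5: +32 =1276
r108=1101100 pc4: +16 =1292
r109=1101101 pc5: +32 =1324
r110=1101110 pc5: +32 =1356
r111=1101111 pc6: +64 =1420
r112=1110000 pc3: +8 =1428
r113=1110001 pc4: +16 =1444
r114=1110010 pc4: +16 =1460
r115=1110011 pc5: +32 =1492
r116=1110100 pc4: +16 =1508
r117=1110101 pc5: +32 =1540
r118=1110110 pc5: +32 =1572
r119=1110111 pc6: +64 =1636
r120=1111000 pc4: +16 =1652
r121=1111001 pc5: +32 =1684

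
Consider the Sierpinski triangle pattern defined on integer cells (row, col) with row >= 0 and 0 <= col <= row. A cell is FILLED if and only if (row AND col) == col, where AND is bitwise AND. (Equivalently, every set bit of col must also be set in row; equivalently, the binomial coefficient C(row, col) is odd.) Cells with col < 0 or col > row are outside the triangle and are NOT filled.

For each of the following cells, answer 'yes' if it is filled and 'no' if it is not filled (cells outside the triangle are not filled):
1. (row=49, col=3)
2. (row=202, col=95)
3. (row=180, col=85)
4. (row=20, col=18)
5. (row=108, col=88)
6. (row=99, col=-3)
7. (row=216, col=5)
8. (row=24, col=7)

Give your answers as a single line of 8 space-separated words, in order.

(49,3): row=0b110001, col=0b11, row AND col = 0b1 = 1; 1 != 3 -> empty
(202,95): row=0b11001010, col=0b1011111, row AND col = 0b1001010 = 74; 74 != 95 -> empty
(180,85): row=0b10110100, col=0b1010101, row AND col = 0b10100 = 20; 20 != 85 -> empty
(20,18): row=0b10100, col=0b10010, row AND col = 0b10000 = 16; 16 != 18 -> empty
(108,88): row=0b1101100, col=0b1011000, row AND col = 0b1001000 = 72; 72 != 88 -> empty
(99,-3): col outside [0, 99] -> not filled
(216,5): row=0b11011000, col=0b101, row AND col = 0b0 = 0; 0 != 5 -> empty
(24,7): row=0b11000, col=0b111, row AND col = 0b0 = 0; 0 != 7 -> empty

Answer: no no no no no no no no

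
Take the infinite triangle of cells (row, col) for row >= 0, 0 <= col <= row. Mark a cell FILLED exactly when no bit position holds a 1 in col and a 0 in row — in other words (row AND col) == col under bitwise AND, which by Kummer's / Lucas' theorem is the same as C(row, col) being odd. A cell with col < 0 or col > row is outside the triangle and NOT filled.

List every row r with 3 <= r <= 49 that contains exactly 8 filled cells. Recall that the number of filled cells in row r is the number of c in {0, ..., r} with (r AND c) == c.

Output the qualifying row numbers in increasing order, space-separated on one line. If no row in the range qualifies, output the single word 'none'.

Answer: 7 11 13 14 19 21 22 25 26 28 35 37 38 41 42 44 49

Derivation:
Row r has 2^popcount(r) filled cells, so we need popcount(r) = log2(8) = 3.
Scan r = 3..49 and keep those with exactly 3 one-bits:
r=3=11 popcount=2 -> skip
r=4=100 popcount=1 -> skip
r=5=101 popcount=2 -> skip
r=6=110 popcount=2 -> skip
r=7=111 popcount=3 -> KEEP
r=8=1000 popcount=1 -> skip
r=9=1001 popcount=2 -> skip
r=10=1010 popcount=2 -> skip
r=11=1011 popcount=3 -> KEEP
r=12=1100 popcount=2 -> skip
r=13=1101 popcount=3 -> KEEP
r=14=1110 popcount=3 -> KEEP
r=15=1111 popcount=4 -> skip
r=16=10000 popcount=1 -> skip
r=17=10001 popcount=2 -> skip
r=18=10010 popcount=2 -> skip
r=19=10011 popcount=3 -> KEEP
r=20=10100 popcount=2 -> skip
r=21=10101 popcount=3 -> KEEP
r=22=10110 popcount=3 -> KEEP
r=23=10111 popcount=4 -> skip
r=24=11000 popcount=2 -> skip
r=25=11001 popcount=3 -> KEEP
r=26=11010 popcount=3 -> KEEP
r=27=11011 popcount=4 -> skip
r=28=11100 popcount=3 -> KEEP
r=29=11101 popcount=4 -> skip
r=30=11110 popcount=4 -> skip
r=31=11111 popcount=5 -> skip
r=32=100000 popcount=1 -> skip
r=33=100001 popcount=2 -> skip
r=34=100010 popcount=2 -> skip
r=35=100011 popcount=3 -> KEEP
r=36=100100 popcount=2 -> skip
r=37=100101 popcount=3 -> KEEP
r=38=100110 popcount=3 -> KEEP
r=39=100111 popcount=4 -> skip
r=40=101000 popcount=2 -> skip
r=41=101001 popcount=3 -> KEEP
r=42=101010 popcount=3 -> KEEP
r=43=101011 popcount=4 -> skip
r=44=101100 popcount=3 -> KEEP
r=45=101101 popcount=4 -> skip
r=46=101110 popcount=4 -> skip
r=47=101111 popcount=5 -> skip
r=48=110000 popcount=2 -> skip
r=49=110001 popcount=3 -> KEEP
Kept rows: 7 11 13 14 19 21 22 25 26 28 35 37 38 41 42 44 49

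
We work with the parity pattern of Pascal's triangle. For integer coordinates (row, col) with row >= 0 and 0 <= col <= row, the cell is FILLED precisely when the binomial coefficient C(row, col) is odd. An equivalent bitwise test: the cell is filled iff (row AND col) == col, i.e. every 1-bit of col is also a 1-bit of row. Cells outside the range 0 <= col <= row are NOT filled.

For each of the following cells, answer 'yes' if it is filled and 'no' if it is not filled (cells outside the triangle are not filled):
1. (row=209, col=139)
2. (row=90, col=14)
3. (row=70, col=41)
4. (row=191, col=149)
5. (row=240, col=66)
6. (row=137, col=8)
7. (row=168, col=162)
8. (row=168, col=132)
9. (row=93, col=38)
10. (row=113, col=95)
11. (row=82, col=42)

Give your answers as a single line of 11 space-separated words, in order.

(209,139): row=0b11010001, col=0b10001011, row AND col = 0b10000001 = 129; 129 != 139 -> empty
(90,14): row=0b1011010, col=0b1110, row AND col = 0b1010 = 10; 10 != 14 -> empty
(70,41): row=0b1000110, col=0b101001, row AND col = 0b0 = 0; 0 != 41 -> empty
(191,149): row=0b10111111, col=0b10010101, row AND col = 0b10010101 = 149; 149 == 149 -> filled
(240,66): row=0b11110000, col=0b1000010, row AND col = 0b1000000 = 64; 64 != 66 -> empty
(137,8): row=0b10001001, col=0b1000, row AND col = 0b1000 = 8; 8 == 8 -> filled
(168,162): row=0b10101000, col=0b10100010, row AND col = 0b10100000 = 160; 160 != 162 -> empty
(168,132): row=0b10101000, col=0b10000100, row AND col = 0b10000000 = 128; 128 != 132 -> empty
(93,38): row=0b1011101, col=0b100110, row AND col = 0b100 = 4; 4 != 38 -> empty
(113,95): row=0b1110001, col=0b1011111, row AND col = 0b1010001 = 81; 81 != 95 -> empty
(82,42): row=0b1010010, col=0b101010, row AND col = 0b10 = 2; 2 != 42 -> empty

Answer: no no no yes no yes no no no no no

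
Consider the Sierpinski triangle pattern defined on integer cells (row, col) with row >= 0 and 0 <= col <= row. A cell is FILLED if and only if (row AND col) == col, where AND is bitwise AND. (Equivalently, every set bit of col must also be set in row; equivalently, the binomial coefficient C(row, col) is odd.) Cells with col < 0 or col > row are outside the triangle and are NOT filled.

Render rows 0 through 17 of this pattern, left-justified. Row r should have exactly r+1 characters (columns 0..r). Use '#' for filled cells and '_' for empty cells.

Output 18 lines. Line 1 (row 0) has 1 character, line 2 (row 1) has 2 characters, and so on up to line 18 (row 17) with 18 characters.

r0=0: #
r1=1: ##
r2=10: #_#
r3=11: ####
r4=100: #___#
r5=101: ##__##
r6=110: #_#_#_#
r7=111: ########
r8=1000: #_______#
r9=1001: ##______##
r10=1010: #_#_____#_#
r11=1011: ####____####
r12=1100: #___#___#___#
r13=1101: ##__##__##__##
r14=1110: #_#_#_#_#_#_#_#
r15=1111: ################
r16=10000: #_______________#
r17=10001: ##______________##

Answer: #
##
#_#
####
#___#
##__##
#_#_#_#
########
#_______#
##______##
#_#_____#_#
####____####
#___#___#___#
##__##__##__##
#_#_#_#_#_#_#_#
################
#_______________#
##______________##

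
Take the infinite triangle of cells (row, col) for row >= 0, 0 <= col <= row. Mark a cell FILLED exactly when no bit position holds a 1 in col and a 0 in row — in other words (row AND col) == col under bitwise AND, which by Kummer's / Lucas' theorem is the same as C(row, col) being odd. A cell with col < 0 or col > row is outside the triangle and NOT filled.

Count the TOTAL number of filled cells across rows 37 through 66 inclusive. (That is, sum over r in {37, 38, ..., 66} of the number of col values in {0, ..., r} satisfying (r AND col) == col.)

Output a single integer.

Answer: 474

Derivation:
r37=100101 pc3: +8 =8
r38=100110 pc3: +8 =16
r39=100111 pc4: +16 =32
r40=101000 pc2: +4 =36
r41=101001 pc3: +8 =44
r42=101010 pc3: +8 =52
r43=101011 pc4: +16 =68
r44=101100 pc3: +8 =76
r45=101101 pc4: +16 =92
r46=101110 pc4: +16 =108
r47=101111 pc5: +32 =140
r48=110000 pc2: +4 =144
r49=110001 pc3: +8 =152
r50=110010 pc3: +8 =160
r51=110011 pc4: +16 =176
r52=110100 pc3: +8 =184
r53=110101 pc4: +16 =200
r54=110110 pc4: +16 =216
r55=110111 pc5: +32 =248
r56=111000 pc3: +8 =256
r57=111001 pc4: +16 =272
r58=111010 pc4: +16 =288
r59=111011 pc5: +32 =320
r60=111100 pc4: +16 =336
r61=111101 pc5: +32 =368
r62=111110 pc5: +32 =400
r63=111111 pc6: +64 =464
r64=1000000 pc1: +2 =466
r65=1000001 pc2: +4 =470
r66=1000010 pc2: +4 =474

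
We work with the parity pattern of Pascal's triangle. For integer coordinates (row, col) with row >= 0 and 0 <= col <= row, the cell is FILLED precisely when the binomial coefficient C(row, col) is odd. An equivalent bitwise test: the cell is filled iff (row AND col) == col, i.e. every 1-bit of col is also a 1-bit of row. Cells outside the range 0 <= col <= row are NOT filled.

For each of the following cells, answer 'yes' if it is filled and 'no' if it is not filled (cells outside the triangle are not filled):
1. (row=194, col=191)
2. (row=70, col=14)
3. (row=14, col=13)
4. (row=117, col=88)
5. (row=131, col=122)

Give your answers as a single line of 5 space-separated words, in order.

Answer: no no no no no

Derivation:
(194,191): row=0b11000010, col=0b10111111, row AND col = 0b10000010 = 130; 130 != 191 -> empty
(70,14): row=0b1000110, col=0b1110, row AND col = 0b110 = 6; 6 != 14 -> empty
(14,13): row=0b1110, col=0b1101, row AND col = 0b1100 = 12; 12 != 13 -> empty
(117,88): row=0b1110101, col=0b1011000, row AND col = 0b1010000 = 80; 80 != 88 -> empty
(131,122): row=0b10000011, col=0b1111010, row AND col = 0b10 = 2; 2 != 122 -> empty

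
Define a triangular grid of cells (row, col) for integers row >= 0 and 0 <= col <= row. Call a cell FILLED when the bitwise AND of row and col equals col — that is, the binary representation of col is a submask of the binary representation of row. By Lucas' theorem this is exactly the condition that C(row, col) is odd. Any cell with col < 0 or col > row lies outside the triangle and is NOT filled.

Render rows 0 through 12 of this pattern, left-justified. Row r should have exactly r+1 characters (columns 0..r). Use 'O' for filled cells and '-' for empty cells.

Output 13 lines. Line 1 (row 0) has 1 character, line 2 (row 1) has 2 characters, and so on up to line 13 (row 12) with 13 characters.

Answer: O
OO
O-O
OOOO
O---O
OO--OO
O-O-O-O
OOOOOOOO
O-------O
OO------OO
O-O-----O-O
OOOO----OOOO
O---O---O---O

Derivation:
r0=0: O
r1=1: OO
r2=10: O-O
r3=11: OOOO
r4=100: O---O
r5=101: OO--OO
r6=110: O-O-O-O
r7=111: OOOOOOOO
r8=1000: O-------O
r9=1001: OO------OO
r10=1010: O-O-----O-O
r11=1011: OOOO----OOOO
r12=1100: O---O---O---O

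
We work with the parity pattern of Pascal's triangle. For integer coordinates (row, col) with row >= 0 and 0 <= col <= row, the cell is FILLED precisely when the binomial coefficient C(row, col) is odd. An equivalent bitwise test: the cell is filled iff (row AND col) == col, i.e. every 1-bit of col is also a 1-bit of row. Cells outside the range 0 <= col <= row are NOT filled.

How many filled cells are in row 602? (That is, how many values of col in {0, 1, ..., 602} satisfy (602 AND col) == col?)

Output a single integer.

602 in binary = 1001011010
popcount(602) = number of 1-bits in 1001011010 = 5
A col c satisfies (602 AND c) == c iff every set bit of c is also set in 602; each of the 5 set bits of 602 can independently be on or off in c.
count = 2^5 = 32

Answer: 32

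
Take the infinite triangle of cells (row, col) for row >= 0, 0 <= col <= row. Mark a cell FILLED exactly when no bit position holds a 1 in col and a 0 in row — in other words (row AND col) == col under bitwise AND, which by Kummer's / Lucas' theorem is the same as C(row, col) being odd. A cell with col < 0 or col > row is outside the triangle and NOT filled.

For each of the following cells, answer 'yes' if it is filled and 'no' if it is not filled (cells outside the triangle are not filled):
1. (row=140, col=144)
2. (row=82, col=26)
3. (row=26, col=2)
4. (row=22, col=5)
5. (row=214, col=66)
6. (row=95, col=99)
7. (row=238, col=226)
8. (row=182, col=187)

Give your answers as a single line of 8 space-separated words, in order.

Answer: no no yes no yes no yes no

Derivation:
(140,144): col outside [0, 140] -> not filled
(82,26): row=0b1010010, col=0b11010, row AND col = 0b10010 = 18; 18 != 26 -> empty
(26,2): row=0b11010, col=0b10, row AND col = 0b10 = 2; 2 == 2 -> filled
(22,5): row=0b10110, col=0b101, row AND col = 0b100 = 4; 4 != 5 -> empty
(214,66): row=0b11010110, col=0b1000010, row AND col = 0b1000010 = 66; 66 == 66 -> filled
(95,99): col outside [0, 95] -> not filled
(238,226): row=0b11101110, col=0b11100010, row AND col = 0b11100010 = 226; 226 == 226 -> filled
(182,187): col outside [0, 182] -> not filled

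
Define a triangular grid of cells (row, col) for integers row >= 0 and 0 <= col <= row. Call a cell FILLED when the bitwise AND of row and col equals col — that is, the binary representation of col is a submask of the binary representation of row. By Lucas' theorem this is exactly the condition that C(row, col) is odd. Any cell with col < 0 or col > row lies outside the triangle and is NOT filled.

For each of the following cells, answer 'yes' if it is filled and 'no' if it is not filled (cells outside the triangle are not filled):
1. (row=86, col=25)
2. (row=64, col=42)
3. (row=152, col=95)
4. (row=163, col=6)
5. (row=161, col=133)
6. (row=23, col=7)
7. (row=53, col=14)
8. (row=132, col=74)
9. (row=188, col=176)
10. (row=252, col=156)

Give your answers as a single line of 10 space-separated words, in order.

(86,25): row=0b1010110, col=0b11001, row AND col = 0b10000 = 16; 16 != 25 -> empty
(64,42): row=0b1000000, col=0b101010, row AND col = 0b0 = 0; 0 != 42 -> empty
(152,95): row=0b10011000, col=0b1011111, row AND col = 0b11000 = 24; 24 != 95 -> empty
(163,6): row=0b10100011, col=0b110, row AND col = 0b10 = 2; 2 != 6 -> empty
(161,133): row=0b10100001, col=0b10000101, row AND col = 0b10000001 = 129; 129 != 133 -> empty
(23,7): row=0b10111, col=0b111, row AND col = 0b111 = 7; 7 == 7 -> filled
(53,14): row=0b110101, col=0b1110, row AND col = 0b100 = 4; 4 != 14 -> empty
(132,74): row=0b10000100, col=0b1001010, row AND col = 0b0 = 0; 0 != 74 -> empty
(188,176): row=0b10111100, col=0b10110000, row AND col = 0b10110000 = 176; 176 == 176 -> filled
(252,156): row=0b11111100, col=0b10011100, row AND col = 0b10011100 = 156; 156 == 156 -> filled

Answer: no no no no no yes no no yes yes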